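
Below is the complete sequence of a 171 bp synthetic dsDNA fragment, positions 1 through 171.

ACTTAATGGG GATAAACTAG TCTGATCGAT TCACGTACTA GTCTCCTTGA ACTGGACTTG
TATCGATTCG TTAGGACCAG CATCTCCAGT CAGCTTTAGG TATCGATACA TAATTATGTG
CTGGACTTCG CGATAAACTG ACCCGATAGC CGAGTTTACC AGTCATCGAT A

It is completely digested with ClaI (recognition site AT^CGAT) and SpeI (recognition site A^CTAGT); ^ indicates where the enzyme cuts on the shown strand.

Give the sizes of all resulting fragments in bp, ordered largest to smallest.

63, 40, 26, 16, 11, 10, 5 bp

ClaI sites (ATCGAT) start at positions 25, 62, 102, 165.
ClaI cuts after base 2 of each site, so after positions 26, 63, 103, 166.
SpeI sites (ACTAGT) start at positions 16, 37.
SpeI cuts after the first base of each site, so after positions 16, 37.
Combined cut positions: 16, 26, 37, 63, 103, 166.
Linear molecule, 6 cuts → 7 fragments:
  1–16 → 16 bp
  17–26 → 10 bp
  27–37 → 11 bp
  38–63 → 26 bp
  64–103 → 40 bp
  104–166 → 63 bp
  167–171 → 5 bp
Sorted largest to smallest: 63, 40, 26, 16, 11, 10, 5 bp.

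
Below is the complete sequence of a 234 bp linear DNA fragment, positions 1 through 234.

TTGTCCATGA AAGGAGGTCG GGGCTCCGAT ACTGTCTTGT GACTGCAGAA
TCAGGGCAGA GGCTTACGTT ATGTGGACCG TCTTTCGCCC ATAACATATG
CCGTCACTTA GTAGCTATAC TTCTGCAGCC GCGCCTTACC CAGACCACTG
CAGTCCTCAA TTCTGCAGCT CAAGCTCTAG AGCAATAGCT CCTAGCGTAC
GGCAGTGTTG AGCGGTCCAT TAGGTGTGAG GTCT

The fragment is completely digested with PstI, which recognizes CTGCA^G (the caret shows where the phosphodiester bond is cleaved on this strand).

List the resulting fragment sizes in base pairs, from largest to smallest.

80, 67, 47, 25, 15 bp

PstI sites (CTGCAG) start at positions 43, 123, 148, 163.
PstI cuts after base 5 of each site (before the last base), so after positions 47, 127, 152, 167.
Linear molecule, 4 cuts → 5 fragments:
  1–47 → 47 bp
  48–127 → 80 bp
  128–152 → 25 bp
  153–167 → 15 bp
  168–234 → 67 bp
Sorted largest to smallest: 80, 67, 47, 25, 15 bp.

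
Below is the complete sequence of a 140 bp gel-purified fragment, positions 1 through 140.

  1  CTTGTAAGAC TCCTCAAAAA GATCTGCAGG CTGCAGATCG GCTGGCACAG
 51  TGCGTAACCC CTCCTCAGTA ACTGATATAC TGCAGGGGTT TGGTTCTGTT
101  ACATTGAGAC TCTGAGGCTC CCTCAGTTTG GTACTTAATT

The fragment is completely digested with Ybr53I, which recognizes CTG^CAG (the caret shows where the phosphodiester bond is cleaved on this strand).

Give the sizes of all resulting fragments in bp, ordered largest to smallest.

Ybr53I sites (CTGCAG) start at positions 24, 31, 80.
Ybr53I cuts after base 3 of each site, so after positions 26, 33, 82.
Linear molecule, 3 cuts → 4 fragments:
  1–26 → 26 bp
  27–33 → 7 bp
  34–82 → 49 bp
  83–140 → 58 bp
Sorted largest to smallest: 58, 49, 26, 7 bp.

58, 49, 26, 7 bp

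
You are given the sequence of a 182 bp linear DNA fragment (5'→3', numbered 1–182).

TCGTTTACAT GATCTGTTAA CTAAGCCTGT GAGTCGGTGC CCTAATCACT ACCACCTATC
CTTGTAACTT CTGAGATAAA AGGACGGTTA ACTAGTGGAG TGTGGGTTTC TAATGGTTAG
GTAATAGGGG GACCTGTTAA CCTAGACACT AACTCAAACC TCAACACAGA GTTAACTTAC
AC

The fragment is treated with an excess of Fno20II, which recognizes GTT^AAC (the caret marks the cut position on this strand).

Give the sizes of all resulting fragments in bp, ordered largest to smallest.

Fno20II sites (GTTAAC) start at positions 16, 87, 136, 171.
Fno20II cuts after base 3 of each site, so after positions 18, 89, 138, 173.
Linear molecule, 4 cuts → 5 fragments:
  1–18 → 18 bp
  19–89 → 71 bp
  90–138 → 49 bp
  139–173 → 35 bp
  174–182 → 9 bp
Sorted largest to smallest: 71, 49, 35, 18, 9 bp.

71, 49, 35, 18, 9 bp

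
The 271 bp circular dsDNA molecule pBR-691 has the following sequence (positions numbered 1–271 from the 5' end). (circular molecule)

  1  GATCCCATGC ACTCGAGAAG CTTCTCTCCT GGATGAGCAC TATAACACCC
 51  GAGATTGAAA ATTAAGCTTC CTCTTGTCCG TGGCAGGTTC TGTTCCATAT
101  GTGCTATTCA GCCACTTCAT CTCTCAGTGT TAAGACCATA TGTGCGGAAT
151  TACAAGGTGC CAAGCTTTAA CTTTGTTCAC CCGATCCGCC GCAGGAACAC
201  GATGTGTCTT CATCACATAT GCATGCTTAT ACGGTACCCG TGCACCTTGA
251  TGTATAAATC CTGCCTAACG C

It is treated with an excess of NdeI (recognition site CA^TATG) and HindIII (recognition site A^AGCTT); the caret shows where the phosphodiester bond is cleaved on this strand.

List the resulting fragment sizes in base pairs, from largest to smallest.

72, 55, 46, 41, 33, 24 bp

NdeI sites (CATATG) start at positions 96, 137, 216.
NdeI cuts after base 2 of each site, so after positions 97, 138, 217.
HindIII sites (AAGCTT) start at positions 18, 64, 162.
HindIII cuts after the first base of each site, so after positions 18, 64, 162.
Combined cut positions: 18, 64, 97, 138, 162, 217.
Circular molecule, 6 cuts → 6 fragments:
  19–64 → 46 bp
  65–97 → 33 bp
  98–138 → 41 bp
  139–162 → 24 bp
  163–217 → 55 bp
  218–271 then 1–18 → 54 + 18 = 72 bp
Sorted largest to smallest: 72, 55, 46, 41, 33, 24 bp.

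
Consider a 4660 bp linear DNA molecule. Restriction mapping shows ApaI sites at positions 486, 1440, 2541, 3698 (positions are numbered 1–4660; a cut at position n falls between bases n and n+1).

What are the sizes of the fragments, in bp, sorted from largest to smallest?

Linear molecule, 4 cuts → 5 fragments:
  486 − 0 = 486 bp
  1440 − 486 = 954 bp
  2541 − 1440 = 1101 bp
  3698 − 2541 = 1157 bp
  4660 − 3698 = 962 bp
Sorted largest to smallest: 1157, 1101, 962, 954, 486 bp.

1157, 1101, 962, 954, 486 bp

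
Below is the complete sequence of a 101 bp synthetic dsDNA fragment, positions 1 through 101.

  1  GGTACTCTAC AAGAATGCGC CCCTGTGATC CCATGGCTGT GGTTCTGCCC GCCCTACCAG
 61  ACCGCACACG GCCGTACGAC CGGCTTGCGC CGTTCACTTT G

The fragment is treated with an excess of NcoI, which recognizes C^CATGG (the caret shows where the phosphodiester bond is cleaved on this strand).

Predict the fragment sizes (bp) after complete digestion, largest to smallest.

The NcoI site (CCATGG) starts at position 31.
NcoI cuts after the first base of each site, so after position 31.
Linear molecule, 1 cut → 2 fragments:
  1–31 → 31 bp
  32–101 → 70 bp
Sorted largest to smallest: 70, 31 bp.

70, 31 bp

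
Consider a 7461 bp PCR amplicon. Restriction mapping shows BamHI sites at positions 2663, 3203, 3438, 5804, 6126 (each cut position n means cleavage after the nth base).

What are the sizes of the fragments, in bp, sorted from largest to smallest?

Linear molecule, 5 cuts → 6 fragments:
  2663 − 0 = 2663 bp
  3203 − 2663 = 540 bp
  3438 − 3203 = 235 bp
  5804 − 3438 = 2366 bp
  6126 − 5804 = 322 bp
  7461 − 6126 = 1335 bp
Sorted largest to smallest: 2663, 2366, 1335, 540, 322, 235 bp.

2663, 2366, 1335, 540, 322, 235 bp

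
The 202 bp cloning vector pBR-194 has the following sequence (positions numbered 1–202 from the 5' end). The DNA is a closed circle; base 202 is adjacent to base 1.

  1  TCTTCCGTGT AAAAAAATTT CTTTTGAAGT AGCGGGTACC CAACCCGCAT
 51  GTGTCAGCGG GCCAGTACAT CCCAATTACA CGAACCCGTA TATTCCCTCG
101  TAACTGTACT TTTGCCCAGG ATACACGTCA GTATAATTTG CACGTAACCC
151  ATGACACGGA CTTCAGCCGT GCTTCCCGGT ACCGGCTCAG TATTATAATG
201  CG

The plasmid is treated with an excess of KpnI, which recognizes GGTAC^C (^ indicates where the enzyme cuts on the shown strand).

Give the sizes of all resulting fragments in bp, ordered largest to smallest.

143, 59 bp

KpnI sites (GGTACC) start at positions 35, 178.
KpnI cuts after base 5 of each site (before the last base), so after positions 39, 182.
Circular molecule, 2 cuts → 2 fragments:
  40–182 → 143 bp
  183–202 then 1–39 → 20 + 39 = 59 bp
Sorted largest to smallest: 143, 59 bp.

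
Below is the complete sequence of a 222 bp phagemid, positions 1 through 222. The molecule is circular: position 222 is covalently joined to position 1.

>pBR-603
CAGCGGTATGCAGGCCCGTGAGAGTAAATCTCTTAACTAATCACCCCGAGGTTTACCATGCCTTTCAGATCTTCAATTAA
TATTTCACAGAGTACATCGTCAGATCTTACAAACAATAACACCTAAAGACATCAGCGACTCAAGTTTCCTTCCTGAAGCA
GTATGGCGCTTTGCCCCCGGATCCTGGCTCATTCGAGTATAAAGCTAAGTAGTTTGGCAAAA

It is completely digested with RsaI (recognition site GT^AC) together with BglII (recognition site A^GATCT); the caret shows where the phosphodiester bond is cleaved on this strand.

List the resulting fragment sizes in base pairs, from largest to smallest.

187, 26, 9 bp

The RsaI site (GTAC) starts at position 92.
RsaI cuts after base 2 of each site, so after position 93.
BglII sites (AGATCT) start at positions 67, 102.
BglII cuts after the first base of each site, so after positions 67, 102.
Combined cut positions: 67, 93, 102.
Circular molecule, 3 cuts → 3 fragments:
  68–93 → 26 bp
  94–102 → 9 bp
  103–222 then 1–67 → 120 + 67 = 187 bp
Sorted largest to smallest: 187, 26, 9 bp.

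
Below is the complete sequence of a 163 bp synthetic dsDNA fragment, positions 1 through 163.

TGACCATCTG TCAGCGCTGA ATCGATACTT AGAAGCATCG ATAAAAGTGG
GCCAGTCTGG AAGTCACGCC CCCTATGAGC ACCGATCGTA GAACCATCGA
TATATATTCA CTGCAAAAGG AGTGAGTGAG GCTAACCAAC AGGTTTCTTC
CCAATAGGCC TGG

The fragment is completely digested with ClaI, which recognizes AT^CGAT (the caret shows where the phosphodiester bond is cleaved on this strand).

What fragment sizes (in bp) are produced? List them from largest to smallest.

ClaI sites (ATCGAT) start at positions 21, 37, 96.
ClaI cuts after base 2 of each site, so after positions 22, 38, 97.
Linear molecule, 3 cuts → 4 fragments:
  1–22 → 22 bp
  23–38 → 16 bp
  39–97 → 59 bp
  98–163 → 66 bp
Sorted largest to smallest: 66, 59, 22, 16 bp.

66, 59, 22, 16 bp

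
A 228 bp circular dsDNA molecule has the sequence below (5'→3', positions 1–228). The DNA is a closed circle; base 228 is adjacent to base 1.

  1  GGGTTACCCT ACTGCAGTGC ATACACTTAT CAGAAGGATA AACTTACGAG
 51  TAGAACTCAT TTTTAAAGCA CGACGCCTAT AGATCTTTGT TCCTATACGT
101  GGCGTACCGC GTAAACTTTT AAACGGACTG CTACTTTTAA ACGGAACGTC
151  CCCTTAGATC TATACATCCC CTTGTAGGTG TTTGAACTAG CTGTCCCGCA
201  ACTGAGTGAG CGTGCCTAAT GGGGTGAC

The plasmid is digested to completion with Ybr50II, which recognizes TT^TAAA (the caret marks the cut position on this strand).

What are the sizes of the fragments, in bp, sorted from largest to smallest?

Ybr50II sites (TTTAAA) start at positions 62, 118, 136.
Ybr50II cuts after base 2 of each site, so after positions 63, 119, 137.
Circular molecule, 3 cuts → 3 fragments:
  64–119 → 56 bp
  120–137 → 18 bp
  138–228 then 1–63 → 91 + 63 = 154 bp
Sorted largest to smallest: 154, 56, 18 bp.

154, 56, 18 bp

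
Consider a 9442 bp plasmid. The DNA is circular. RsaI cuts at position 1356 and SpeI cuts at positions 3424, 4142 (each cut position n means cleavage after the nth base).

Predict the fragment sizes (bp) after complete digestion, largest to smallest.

Combined cut positions (sorted): 1356, 3424, 4142.
Circular molecule, 3 cuts → 3 fragments:
  3424 − 1356 = 2068 bp
  4142 − 3424 = 718 bp
  wrap: 9442 − 4142 + 1356 = 6656 bp
Sorted largest to smallest: 6656, 2068, 718 bp.

6656, 2068, 718 bp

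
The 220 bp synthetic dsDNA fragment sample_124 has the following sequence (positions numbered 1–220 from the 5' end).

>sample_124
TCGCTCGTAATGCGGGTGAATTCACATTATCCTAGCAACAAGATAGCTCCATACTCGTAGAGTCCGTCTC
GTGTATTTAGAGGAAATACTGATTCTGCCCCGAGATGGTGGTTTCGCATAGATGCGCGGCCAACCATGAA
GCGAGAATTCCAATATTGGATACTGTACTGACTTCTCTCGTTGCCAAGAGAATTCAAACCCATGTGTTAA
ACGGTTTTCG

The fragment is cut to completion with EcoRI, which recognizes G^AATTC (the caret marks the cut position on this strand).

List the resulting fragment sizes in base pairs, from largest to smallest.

EcoRI sites (GAATTC) start at positions 18, 145, 190.
EcoRI cuts after the first base of each site, so after positions 18, 145, 190.
Linear molecule, 3 cuts → 4 fragments:
  1–18 → 18 bp
  19–145 → 127 bp
  146–190 → 45 bp
  191–220 → 30 bp
Sorted largest to smallest: 127, 45, 30, 18 bp.

127, 45, 30, 18 bp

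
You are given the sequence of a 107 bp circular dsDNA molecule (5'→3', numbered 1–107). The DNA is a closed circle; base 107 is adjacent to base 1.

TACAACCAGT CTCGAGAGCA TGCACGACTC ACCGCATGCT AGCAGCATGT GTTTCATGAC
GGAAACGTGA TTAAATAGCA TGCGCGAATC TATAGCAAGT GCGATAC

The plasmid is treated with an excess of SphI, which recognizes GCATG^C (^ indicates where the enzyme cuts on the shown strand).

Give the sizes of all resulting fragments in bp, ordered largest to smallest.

47, 44, 16 bp

SphI sites (GCATGC) start at positions 18, 34, 78.
SphI cuts after base 5 of each site (before the last base), so after positions 22, 38, 82.
Circular molecule, 3 cuts → 3 fragments:
  23–38 → 16 bp
  39–82 → 44 bp
  83–107 then 1–22 → 25 + 22 = 47 bp
Sorted largest to smallest: 47, 44, 16 bp.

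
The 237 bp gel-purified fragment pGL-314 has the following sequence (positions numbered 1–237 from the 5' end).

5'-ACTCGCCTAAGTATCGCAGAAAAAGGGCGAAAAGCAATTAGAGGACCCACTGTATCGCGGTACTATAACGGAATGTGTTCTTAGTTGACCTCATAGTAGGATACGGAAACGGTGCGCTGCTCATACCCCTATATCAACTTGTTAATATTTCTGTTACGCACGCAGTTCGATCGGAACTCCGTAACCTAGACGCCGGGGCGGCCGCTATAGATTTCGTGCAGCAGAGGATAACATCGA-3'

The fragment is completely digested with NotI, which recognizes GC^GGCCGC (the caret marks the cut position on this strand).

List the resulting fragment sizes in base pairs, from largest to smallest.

199, 38 bp

The NotI site (GCGGCCGC) starts at position 198.
NotI cuts after base 2 of each site, so after position 199.
Linear molecule, 1 cut → 2 fragments:
  1–199 → 199 bp
  200–237 → 38 bp
Sorted largest to smallest: 199, 38 bp.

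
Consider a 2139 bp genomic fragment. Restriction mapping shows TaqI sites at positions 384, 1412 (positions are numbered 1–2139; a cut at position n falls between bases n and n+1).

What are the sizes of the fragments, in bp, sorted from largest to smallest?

Linear molecule, 2 cuts → 3 fragments:
  384 − 0 = 384 bp
  1412 − 384 = 1028 bp
  2139 − 1412 = 727 bp
Sorted largest to smallest: 1028, 727, 384 bp.

1028, 727, 384 bp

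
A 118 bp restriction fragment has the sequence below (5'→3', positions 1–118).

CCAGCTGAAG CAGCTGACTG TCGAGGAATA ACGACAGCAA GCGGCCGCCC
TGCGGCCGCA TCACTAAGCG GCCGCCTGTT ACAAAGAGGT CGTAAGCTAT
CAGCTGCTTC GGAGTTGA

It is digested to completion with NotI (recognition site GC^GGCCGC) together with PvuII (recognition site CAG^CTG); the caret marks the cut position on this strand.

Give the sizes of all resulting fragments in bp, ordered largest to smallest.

NotI sites (GCGGCCGC) start at positions 41, 52, 68.
NotI cuts after base 2 of each site, so after positions 42, 53, 69.
PvuII sites (CAGCTG) start at positions 2, 11, 101.
PvuII cuts after base 3 of each site, so after positions 4, 13, 103.
Combined cut positions: 4, 13, 42, 53, 69, 103.
Linear molecule, 6 cuts → 7 fragments:
  1–4 → 4 bp
  5–13 → 9 bp
  14–42 → 29 bp
  43–53 → 11 bp
  54–69 → 16 bp
  70–103 → 34 bp
  104–118 → 15 bp
Sorted largest to smallest: 34, 29, 16, 15, 11, 9, 4 bp.

34, 29, 16, 15, 11, 9, 4 bp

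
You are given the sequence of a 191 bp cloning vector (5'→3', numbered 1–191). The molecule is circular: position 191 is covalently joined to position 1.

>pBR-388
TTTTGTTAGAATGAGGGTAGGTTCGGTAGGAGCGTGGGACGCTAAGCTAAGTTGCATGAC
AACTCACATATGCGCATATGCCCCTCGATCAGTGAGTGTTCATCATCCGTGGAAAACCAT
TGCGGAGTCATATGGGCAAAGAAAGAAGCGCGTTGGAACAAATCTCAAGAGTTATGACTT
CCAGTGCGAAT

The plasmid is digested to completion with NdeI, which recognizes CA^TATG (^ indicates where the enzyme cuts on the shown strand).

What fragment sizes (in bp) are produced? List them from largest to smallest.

NdeI sites (CATATG) start at positions 67, 75, 129.
NdeI cuts after base 2 of each site, so after positions 68, 76, 130.
Circular molecule, 3 cuts → 3 fragments:
  69–76 → 8 bp
  77–130 → 54 bp
  131–191 then 1–68 → 61 + 68 = 129 bp
Sorted largest to smallest: 129, 54, 8 bp.

129, 54, 8 bp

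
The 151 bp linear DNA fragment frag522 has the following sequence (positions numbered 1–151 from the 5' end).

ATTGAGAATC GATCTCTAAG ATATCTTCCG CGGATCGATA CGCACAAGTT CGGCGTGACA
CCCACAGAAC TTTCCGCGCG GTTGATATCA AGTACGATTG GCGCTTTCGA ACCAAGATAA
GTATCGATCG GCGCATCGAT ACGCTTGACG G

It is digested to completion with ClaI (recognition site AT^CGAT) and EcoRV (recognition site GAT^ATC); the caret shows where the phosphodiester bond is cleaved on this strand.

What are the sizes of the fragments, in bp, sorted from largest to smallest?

ClaI sites (ATCGAT) start at positions 8, 34, 123, 135.
ClaI cuts after base 2 of each site, so after positions 9, 35, 124, 136.
EcoRV sites (GATATC) start at positions 20, 84.
EcoRV cuts after base 3 of each site, so after positions 22, 86.
Combined cut positions: 9, 22, 35, 86, 124, 136.
Linear molecule, 6 cuts → 7 fragments:
  1–9 → 9 bp
  10–22 → 13 bp
  23–35 → 13 bp
  36–86 → 51 bp
  87–124 → 38 bp
  125–136 → 12 bp
  137–151 → 15 bp
Sorted largest to smallest: 51, 38, 15, 13, 13, 12, 9 bp.

51, 38, 15, 13, 13, 12, 9 bp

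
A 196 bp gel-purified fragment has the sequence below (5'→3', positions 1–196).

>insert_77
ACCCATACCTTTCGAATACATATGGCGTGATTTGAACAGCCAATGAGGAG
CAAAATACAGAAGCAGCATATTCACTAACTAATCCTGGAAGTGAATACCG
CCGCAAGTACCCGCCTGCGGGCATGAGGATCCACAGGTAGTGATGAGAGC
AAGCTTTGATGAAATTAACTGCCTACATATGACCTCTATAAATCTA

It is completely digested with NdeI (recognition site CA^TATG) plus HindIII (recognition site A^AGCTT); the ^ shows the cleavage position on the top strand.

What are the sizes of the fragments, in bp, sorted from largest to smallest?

131, 26, 20, 19 bp

NdeI sites (CATATG) start at positions 19, 176.
NdeI cuts after base 2 of each site, so after positions 20, 177.
The HindIII site (AAGCTT) starts at position 151.
HindIII cuts after the first base of each site, so after position 151.
Combined cut positions: 20, 151, 177.
Linear molecule, 3 cuts → 4 fragments:
  1–20 → 20 bp
  21–151 → 131 bp
  152–177 → 26 bp
  178–196 → 19 bp
Sorted largest to smallest: 131, 26, 20, 19 bp.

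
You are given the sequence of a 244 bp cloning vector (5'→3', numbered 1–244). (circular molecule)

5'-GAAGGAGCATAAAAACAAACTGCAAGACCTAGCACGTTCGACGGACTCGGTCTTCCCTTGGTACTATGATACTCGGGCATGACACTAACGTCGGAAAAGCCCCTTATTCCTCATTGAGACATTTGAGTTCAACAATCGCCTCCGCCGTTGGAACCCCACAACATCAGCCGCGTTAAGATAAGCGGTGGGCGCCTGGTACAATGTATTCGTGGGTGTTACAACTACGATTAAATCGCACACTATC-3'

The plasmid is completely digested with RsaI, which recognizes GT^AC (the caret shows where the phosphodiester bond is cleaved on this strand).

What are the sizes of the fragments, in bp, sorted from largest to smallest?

RsaI sites (GTAC) start at positions 61, 196.
RsaI cuts after base 2 of each site, so after positions 62, 197.
Circular molecule, 2 cuts → 2 fragments:
  63–197 → 135 bp
  198–244 then 1–62 → 47 + 62 = 109 bp
Sorted largest to smallest: 135, 109 bp.

135, 109 bp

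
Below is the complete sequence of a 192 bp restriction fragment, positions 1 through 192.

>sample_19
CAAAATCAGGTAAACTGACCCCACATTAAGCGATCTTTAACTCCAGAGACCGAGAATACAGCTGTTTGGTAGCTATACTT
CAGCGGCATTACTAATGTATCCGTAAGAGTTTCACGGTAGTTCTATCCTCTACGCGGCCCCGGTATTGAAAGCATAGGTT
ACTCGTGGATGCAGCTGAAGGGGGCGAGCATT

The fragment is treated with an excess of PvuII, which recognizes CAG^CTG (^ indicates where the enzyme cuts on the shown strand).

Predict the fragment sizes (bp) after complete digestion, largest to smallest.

PvuII sites (CAGCTG) start at positions 59, 172.
PvuII cuts after base 3 of each site, so after positions 61, 174.
Linear molecule, 2 cuts → 3 fragments:
  1–61 → 61 bp
  62–174 → 113 bp
  175–192 → 18 bp
Sorted largest to smallest: 113, 61, 18 bp.

113, 61, 18 bp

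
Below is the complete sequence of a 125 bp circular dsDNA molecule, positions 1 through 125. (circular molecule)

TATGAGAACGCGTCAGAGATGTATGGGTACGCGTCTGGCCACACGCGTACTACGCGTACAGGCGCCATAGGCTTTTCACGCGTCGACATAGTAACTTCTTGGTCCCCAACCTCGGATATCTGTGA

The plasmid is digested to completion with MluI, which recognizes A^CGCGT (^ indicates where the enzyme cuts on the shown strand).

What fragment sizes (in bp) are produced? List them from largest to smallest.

55, 26, 21, 14, 9 bp

MluI sites (ACGCGT) start at positions 8, 29, 43, 52, 78.
MluI cuts after the first base of each site, so after positions 8, 29, 43, 52, 78.
Circular molecule, 5 cuts → 5 fragments:
  9–29 → 21 bp
  30–43 → 14 bp
  44–52 → 9 bp
  53–78 → 26 bp
  79–125 then 1–8 → 47 + 8 = 55 bp
Sorted largest to smallest: 55, 26, 21, 14, 9 bp.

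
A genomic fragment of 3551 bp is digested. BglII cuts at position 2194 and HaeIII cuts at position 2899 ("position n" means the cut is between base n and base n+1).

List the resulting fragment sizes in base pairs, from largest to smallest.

Combined cut positions (sorted): 2194, 2899.
Linear molecule, 2 cuts → 3 fragments:
  2194 − 0 = 2194 bp
  2899 − 2194 = 705 bp
  3551 − 2899 = 652 bp
Sorted largest to smallest: 2194, 705, 652 bp.

2194, 705, 652 bp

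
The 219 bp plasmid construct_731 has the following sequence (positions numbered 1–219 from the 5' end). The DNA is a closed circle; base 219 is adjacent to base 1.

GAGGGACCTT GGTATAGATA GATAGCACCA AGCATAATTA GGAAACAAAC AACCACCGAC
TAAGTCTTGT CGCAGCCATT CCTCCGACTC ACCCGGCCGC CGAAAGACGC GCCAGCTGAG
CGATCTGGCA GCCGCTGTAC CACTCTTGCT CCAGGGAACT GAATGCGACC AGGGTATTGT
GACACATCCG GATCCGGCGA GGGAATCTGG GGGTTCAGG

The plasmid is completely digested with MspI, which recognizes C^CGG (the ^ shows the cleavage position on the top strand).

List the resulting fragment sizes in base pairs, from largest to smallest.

118, 95, 6 bp

MspI sites (CCGG) start at positions 93, 188, 194.
MspI cuts after the first base of each site, so after positions 93, 188, 194.
Circular molecule, 3 cuts → 3 fragments:
  94–188 → 95 bp
  189–194 → 6 bp
  195–219 then 1–93 → 25 + 93 = 118 bp
Sorted largest to smallest: 118, 95, 6 bp.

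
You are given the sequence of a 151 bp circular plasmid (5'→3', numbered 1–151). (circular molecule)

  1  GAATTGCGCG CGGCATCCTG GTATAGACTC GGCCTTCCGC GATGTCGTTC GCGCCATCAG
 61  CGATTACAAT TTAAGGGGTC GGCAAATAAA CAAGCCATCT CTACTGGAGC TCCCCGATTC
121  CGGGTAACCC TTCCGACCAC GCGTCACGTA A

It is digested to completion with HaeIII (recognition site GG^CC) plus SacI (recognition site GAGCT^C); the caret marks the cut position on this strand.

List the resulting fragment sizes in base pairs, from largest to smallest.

The HaeIII site (GGCC) starts at position 31.
HaeIII cuts after base 2 of each site, so after position 32.
The SacI site (GAGCTC) starts at position 107.
SacI cuts after base 5 of each site (before the last base), so after position 111.
Combined cut positions: 32, 111.
Circular molecule, 2 cuts → 2 fragments:
  33–111 → 79 bp
  112–151 then 1–32 → 40 + 32 = 72 bp
Sorted largest to smallest: 79, 72 bp.

79, 72 bp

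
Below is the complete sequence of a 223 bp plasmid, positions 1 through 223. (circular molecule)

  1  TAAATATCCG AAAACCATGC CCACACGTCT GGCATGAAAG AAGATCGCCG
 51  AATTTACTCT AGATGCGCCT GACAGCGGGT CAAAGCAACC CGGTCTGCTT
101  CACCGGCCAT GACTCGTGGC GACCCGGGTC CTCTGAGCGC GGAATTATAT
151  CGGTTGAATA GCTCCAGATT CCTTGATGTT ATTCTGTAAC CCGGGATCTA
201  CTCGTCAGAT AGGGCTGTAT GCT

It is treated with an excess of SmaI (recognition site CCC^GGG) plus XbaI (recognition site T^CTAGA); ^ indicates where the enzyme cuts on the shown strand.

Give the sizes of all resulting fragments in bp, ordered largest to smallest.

89, 67, 67 bp

SmaI sites (CCCGGG) start at positions 123, 190.
SmaI cuts after base 3 of each site, so after positions 125, 192.
The XbaI site (TCTAGA) starts at position 58.
XbaI cuts after the first base of each site, so after position 58.
Combined cut positions: 58, 125, 192.
Circular molecule, 3 cuts → 3 fragments:
  59–125 → 67 bp
  126–192 → 67 bp
  193–223 then 1–58 → 31 + 58 = 89 bp
Sorted largest to smallest: 89, 67, 67 bp.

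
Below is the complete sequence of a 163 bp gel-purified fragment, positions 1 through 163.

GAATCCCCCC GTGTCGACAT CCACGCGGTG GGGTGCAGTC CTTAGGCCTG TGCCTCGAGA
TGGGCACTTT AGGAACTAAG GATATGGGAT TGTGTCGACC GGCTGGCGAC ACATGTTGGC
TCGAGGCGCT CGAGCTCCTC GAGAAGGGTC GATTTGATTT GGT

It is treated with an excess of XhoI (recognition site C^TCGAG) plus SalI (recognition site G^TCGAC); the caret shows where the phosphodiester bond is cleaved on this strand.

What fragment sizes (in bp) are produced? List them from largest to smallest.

41, 40, 26, 25, 13, 9, 9 bp

XhoI sites (CTCGAG) start at positions 54, 120, 129, 138.
XhoI cuts after the first base of each site, so after positions 54, 120, 129, 138.
SalI sites (GTCGAC) start at positions 13, 94.
SalI cuts after the first base of each site, so after positions 13, 94.
Combined cut positions: 13, 54, 94, 120, 129, 138.
Linear molecule, 6 cuts → 7 fragments:
  1–13 → 13 bp
  14–54 → 41 bp
  55–94 → 40 bp
  95–120 → 26 bp
  121–129 → 9 bp
  130–138 → 9 bp
  139–163 → 25 bp
Sorted largest to smallest: 41, 40, 26, 25, 13, 9, 9 bp.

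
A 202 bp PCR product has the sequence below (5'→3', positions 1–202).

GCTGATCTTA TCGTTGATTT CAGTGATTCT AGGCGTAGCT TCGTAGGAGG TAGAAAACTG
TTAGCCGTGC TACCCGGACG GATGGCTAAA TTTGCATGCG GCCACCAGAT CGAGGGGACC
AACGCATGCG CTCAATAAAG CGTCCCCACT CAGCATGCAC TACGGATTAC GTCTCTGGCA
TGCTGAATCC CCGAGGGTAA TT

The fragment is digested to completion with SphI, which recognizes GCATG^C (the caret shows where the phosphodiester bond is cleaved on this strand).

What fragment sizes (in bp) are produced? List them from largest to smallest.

SphI sites (GCATGC) start at positions 94, 124, 153, 178.
SphI cuts after base 5 of each site (before the last base), so after positions 98, 128, 157, 182.
Linear molecule, 4 cuts → 5 fragments:
  1–98 → 98 bp
  99–128 → 30 bp
  129–157 → 29 bp
  158–182 → 25 bp
  183–202 → 20 bp
Sorted largest to smallest: 98, 30, 29, 25, 20 bp.

98, 30, 29, 25, 20 bp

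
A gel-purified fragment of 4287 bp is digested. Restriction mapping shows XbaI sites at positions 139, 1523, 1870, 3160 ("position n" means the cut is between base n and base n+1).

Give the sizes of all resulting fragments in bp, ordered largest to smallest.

1384, 1290, 1127, 347, 139 bp

Linear molecule, 4 cuts → 5 fragments:
  139 − 0 = 139 bp
  1523 − 139 = 1384 bp
  1870 − 1523 = 347 bp
  3160 − 1870 = 1290 bp
  4287 − 3160 = 1127 bp
Sorted largest to smallest: 1384, 1290, 1127, 347, 139 bp.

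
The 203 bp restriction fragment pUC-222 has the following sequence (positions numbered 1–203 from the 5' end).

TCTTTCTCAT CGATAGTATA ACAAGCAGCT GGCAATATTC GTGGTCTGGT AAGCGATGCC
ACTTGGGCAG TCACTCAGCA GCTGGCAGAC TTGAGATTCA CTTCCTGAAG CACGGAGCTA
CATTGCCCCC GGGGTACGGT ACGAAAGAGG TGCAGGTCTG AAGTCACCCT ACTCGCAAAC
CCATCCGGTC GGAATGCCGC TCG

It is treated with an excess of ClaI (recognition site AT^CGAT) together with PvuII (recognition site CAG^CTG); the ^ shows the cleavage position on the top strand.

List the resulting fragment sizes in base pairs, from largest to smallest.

122, 53, 18, 10 bp

The ClaI site (ATCGAT) starts at position 9.
ClaI cuts after base 2 of each site, so after position 10.
PvuII sites (CAGCTG) start at positions 26, 79.
PvuII cuts after base 3 of each site, so after positions 28, 81.
Combined cut positions: 10, 28, 81.
Linear molecule, 3 cuts → 4 fragments:
  1–10 → 10 bp
  11–28 → 18 bp
  29–81 → 53 bp
  82–203 → 122 bp
Sorted largest to smallest: 122, 53, 18, 10 bp.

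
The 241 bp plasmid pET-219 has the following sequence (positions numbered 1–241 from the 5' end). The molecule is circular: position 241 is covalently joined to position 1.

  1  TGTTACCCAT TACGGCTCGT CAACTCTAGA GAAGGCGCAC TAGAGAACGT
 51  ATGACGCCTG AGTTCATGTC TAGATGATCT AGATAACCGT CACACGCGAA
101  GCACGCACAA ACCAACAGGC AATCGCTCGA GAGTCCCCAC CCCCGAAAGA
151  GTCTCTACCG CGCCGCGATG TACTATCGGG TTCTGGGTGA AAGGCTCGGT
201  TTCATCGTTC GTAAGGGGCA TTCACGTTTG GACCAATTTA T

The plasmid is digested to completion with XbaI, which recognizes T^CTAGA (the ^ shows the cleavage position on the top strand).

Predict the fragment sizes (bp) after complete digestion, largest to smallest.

188, 44, 9 bp

XbaI sites (TCTAGA) start at positions 25, 69, 78.
XbaI cuts after the first base of each site, so after positions 25, 69, 78.
Circular molecule, 3 cuts → 3 fragments:
  26–69 → 44 bp
  70–78 → 9 bp
  79–241 then 1–25 → 163 + 25 = 188 bp
Sorted largest to smallest: 188, 44, 9 bp.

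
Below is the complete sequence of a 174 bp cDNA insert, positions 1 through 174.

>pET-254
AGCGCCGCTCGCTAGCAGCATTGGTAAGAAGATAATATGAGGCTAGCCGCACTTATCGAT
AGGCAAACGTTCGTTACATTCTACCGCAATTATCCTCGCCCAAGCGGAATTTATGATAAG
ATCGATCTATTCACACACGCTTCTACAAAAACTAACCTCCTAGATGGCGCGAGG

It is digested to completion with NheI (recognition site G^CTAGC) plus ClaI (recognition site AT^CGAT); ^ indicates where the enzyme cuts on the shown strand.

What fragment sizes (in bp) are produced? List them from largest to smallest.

66, 52, 31, 14, 11 bp

NheI sites (GCTAGC) start at positions 11, 42.
NheI cuts after the first base of each site, so after positions 11, 42.
ClaI sites (ATCGAT) start at positions 55, 121.
ClaI cuts after base 2 of each site, so after positions 56, 122.
Combined cut positions: 11, 42, 56, 122.
Linear molecule, 4 cuts → 5 fragments:
  1–11 → 11 bp
  12–42 → 31 bp
  43–56 → 14 bp
  57–122 → 66 bp
  123–174 → 52 bp
Sorted largest to smallest: 66, 52, 31, 14, 11 bp.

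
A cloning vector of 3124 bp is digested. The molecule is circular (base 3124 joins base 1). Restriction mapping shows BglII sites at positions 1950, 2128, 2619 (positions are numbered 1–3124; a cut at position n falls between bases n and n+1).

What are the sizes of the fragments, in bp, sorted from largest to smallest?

Circular molecule, 3 cuts → 3 fragments:
  2128 − 1950 = 178 bp
  2619 − 2128 = 491 bp
  wrap: 3124 − 2619 + 1950 = 2455 bp
Sorted largest to smallest: 2455, 491, 178 bp.

2455, 491, 178 bp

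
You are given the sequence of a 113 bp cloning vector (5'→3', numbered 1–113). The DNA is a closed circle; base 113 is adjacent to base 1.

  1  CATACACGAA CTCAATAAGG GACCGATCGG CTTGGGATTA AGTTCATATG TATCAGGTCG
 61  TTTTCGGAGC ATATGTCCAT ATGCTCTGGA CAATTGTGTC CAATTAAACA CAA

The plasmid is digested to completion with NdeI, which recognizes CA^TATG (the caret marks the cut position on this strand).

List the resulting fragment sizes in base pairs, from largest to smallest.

NdeI sites (CATATG) start at positions 45, 70, 78.
NdeI cuts after base 2 of each site, so after positions 46, 71, 79.
Circular molecule, 3 cuts → 3 fragments:
  47–71 → 25 bp
  72–79 → 8 bp
  80–113 then 1–46 → 34 + 46 = 80 bp
Sorted largest to smallest: 80, 25, 8 bp.

80, 25, 8 bp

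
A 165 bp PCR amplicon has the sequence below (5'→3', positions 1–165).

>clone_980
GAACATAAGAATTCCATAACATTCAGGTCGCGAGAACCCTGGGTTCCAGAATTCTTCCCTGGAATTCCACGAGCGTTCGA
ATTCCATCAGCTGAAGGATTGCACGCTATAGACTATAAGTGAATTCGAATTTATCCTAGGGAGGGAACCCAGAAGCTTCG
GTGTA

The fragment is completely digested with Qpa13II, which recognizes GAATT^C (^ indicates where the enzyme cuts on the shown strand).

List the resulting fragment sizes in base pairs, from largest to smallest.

42, 40, 40, 17, 13, 13 bp

Qpa13II sites (GAATTC) start at positions 9, 49, 62, 79, 121.
Qpa13II cuts after base 5 of each site (before the last base), so after positions 13, 53, 66, 83, 125.
Linear molecule, 5 cuts → 6 fragments:
  1–13 → 13 bp
  14–53 → 40 bp
  54–66 → 13 bp
  67–83 → 17 bp
  84–125 → 42 bp
  126–165 → 40 bp
Sorted largest to smallest: 42, 40, 40, 17, 13, 13 bp.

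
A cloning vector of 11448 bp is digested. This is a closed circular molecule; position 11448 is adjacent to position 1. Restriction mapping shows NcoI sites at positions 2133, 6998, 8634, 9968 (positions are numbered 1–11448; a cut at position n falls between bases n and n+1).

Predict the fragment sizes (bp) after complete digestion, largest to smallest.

Circular molecule, 4 cuts → 4 fragments:
  6998 − 2133 = 4865 bp
  8634 − 6998 = 1636 bp
  9968 − 8634 = 1334 bp
  wrap: 11448 − 9968 + 2133 = 3613 bp
Sorted largest to smallest: 4865, 3613, 1636, 1334 bp.

4865, 3613, 1636, 1334 bp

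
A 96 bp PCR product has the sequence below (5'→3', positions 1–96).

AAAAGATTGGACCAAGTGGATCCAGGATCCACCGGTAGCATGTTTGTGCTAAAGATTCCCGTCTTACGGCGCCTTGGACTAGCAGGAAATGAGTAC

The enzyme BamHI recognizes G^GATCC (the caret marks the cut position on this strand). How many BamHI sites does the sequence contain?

GGATCC occurs starting at positions 18, 25.
BamHI cuts at 2 sites.

2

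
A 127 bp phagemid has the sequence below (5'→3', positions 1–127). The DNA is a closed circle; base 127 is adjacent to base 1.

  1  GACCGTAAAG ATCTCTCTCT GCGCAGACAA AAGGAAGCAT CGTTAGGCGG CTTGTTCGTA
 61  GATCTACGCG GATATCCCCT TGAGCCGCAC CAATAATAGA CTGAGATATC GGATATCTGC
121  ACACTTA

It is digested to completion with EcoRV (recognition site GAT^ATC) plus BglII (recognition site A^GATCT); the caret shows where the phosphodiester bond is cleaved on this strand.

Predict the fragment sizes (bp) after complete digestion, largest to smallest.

51, 34, 22, 13, 7 bp

EcoRV sites (GATATC) start at positions 71, 105, 112.
EcoRV cuts after base 3 of each site, so after positions 73, 107, 114.
BglII sites (AGATCT) start at positions 9, 60.
BglII cuts after the first base of each site, so after positions 9, 60.
Combined cut positions: 9, 60, 73, 107, 114.
Circular molecule, 5 cuts → 5 fragments:
  10–60 → 51 bp
  61–73 → 13 bp
  74–107 → 34 bp
  108–114 → 7 bp
  115–127 then 1–9 → 13 + 9 = 22 bp
Sorted largest to smallest: 51, 34, 22, 13, 7 bp.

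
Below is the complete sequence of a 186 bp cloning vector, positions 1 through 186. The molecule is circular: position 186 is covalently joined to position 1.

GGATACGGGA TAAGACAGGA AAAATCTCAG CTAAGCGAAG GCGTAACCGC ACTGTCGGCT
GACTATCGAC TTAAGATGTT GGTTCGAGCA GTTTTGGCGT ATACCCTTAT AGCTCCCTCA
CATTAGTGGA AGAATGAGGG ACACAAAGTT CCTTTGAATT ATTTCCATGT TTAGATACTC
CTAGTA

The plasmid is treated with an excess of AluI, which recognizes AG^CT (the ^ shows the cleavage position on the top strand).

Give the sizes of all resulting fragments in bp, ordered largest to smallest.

AluI sites (AGCT) start at positions 29, 111.
AluI cuts after base 2 of each site, so after positions 30, 112.
Circular molecule, 2 cuts → 2 fragments:
  31–112 → 82 bp
  113–186 then 1–30 → 74 + 30 = 104 bp
Sorted largest to smallest: 104, 82 bp.

104, 82 bp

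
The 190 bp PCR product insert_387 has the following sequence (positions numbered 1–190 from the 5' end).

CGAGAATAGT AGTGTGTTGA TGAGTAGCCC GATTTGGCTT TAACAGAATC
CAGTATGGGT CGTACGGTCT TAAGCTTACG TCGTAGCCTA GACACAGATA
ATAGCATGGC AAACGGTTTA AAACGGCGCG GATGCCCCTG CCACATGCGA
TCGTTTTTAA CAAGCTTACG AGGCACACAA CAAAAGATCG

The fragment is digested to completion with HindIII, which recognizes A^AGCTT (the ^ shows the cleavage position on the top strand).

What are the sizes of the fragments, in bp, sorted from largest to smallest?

HindIII sites (AAGCTT) start at positions 72, 162.
HindIII cuts after the first base of each site, so after positions 72, 162.
Linear molecule, 2 cuts → 3 fragments:
  1–72 → 72 bp
  73–162 → 90 bp
  163–190 → 28 bp
Sorted largest to smallest: 90, 72, 28 bp.

90, 72, 28 bp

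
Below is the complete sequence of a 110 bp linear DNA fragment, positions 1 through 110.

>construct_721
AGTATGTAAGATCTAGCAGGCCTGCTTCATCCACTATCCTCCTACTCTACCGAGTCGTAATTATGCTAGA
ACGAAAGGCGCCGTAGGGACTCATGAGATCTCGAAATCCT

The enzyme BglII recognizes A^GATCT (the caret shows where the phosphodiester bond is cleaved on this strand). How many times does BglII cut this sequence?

2

AGATCT occurs starting at positions 9, 96.
BglII cuts at 2 sites.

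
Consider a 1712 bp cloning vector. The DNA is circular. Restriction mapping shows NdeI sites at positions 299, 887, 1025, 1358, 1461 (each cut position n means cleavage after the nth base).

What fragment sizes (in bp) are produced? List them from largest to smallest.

588, 550, 333, 138, 103 bp

Circular molecule, 5 cuts → 5 fragments:
  887 − 299 = 588 bp
  1025 − 887 = 138 bp
  1358 − 1025 = 333 bp
  1461 − 1358 = 103 bp
  wrap: 1712 − 1461 + 299 = 550 bp
Sorted largest to smallest: 588, 550, 333, 138, 103 bp.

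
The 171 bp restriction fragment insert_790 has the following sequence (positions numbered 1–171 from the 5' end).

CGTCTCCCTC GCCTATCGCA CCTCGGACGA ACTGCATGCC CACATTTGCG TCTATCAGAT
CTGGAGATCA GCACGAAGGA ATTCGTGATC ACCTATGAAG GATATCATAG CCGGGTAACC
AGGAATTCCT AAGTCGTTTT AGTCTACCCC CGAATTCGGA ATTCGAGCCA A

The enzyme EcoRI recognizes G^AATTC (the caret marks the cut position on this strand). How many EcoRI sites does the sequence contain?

GAATTC occurs starting at positions 79, 123, 152, 159.
EcoRI cuts at 4 sites.

4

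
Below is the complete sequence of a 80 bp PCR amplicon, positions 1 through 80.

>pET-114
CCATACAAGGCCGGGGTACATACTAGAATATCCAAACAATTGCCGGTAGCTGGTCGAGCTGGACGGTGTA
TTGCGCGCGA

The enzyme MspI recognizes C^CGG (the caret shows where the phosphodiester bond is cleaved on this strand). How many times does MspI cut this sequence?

2

CCGG occurs starting at positions 11, 43.
MspI cuts at 2 sites.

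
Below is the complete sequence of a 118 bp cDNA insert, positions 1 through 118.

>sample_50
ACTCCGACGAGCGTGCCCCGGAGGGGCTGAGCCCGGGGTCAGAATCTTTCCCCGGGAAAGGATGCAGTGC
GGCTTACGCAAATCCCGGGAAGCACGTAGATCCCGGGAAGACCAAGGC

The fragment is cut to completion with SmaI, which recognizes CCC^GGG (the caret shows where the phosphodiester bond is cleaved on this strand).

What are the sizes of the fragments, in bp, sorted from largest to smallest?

SmaI sites (CCCGGG) start at positions 32, 51, 84, 102.
SmaI cuts after base 3 of each site, so after positions 34, 53, 86, 104.
Linear molecule, 4 cuts → 5 fragments:
  1–34 → 34 bp
  35–53 → 19 bp
  54–86 → 33 bp
  87–104 → 18 bp
  105–118 → 14 bp
Sorted largest to smallest: 34, 33, 19, 18, 14 bp.

34, 33, 19, 18, 14 bp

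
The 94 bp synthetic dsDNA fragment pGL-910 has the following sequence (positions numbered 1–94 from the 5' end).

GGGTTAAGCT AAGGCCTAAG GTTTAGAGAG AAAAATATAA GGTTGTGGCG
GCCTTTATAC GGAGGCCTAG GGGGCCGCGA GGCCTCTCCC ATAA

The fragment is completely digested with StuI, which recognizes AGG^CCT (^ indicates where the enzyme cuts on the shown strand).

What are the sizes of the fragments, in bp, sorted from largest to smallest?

51, 17, 14, 12 bp

StuI sites (AGGCCT) start at positions 12, 63, 80.
StuI cuts after base 3 of each site, so after positions 14, 65, 82.
Linear molecule, 3 cuts → 4 fragments:
  1–14 → 14 bp
  15–65 → 51 bp
  66–82 → 17 bp
  83–94 → 12 bp
Sorted largest to smallest: 51, 17, 14, 12 bp.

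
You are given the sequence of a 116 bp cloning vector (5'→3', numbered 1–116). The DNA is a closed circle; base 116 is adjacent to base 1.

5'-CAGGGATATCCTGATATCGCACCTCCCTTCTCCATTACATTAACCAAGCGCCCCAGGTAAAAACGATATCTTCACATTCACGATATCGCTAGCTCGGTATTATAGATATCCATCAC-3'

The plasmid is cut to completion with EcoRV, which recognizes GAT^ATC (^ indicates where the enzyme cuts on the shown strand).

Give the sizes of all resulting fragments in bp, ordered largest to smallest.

52, 23, 17, 16, 8 bp

EcoRV sites (GATATC) start at positions 5, 13, 65, 82, 105.
EcoRV cuts after base 3 of each site, so after positions 7, 15, 67, 84, 107.
Circular molecule, 5 cuts → 5 fragments:
  8–15 → 8 bp
  16–67 → 52 bp
  68–84 → 17 bp
  85–107 → 23 bp
  108–116 then 1–7 → 9 + 7 = 16 bp
Sorted largest to smallest: 52, 23, 17, 16, 8 bp.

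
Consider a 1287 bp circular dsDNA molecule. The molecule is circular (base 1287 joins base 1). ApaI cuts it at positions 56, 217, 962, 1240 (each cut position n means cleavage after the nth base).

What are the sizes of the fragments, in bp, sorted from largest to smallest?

745, 278, 161, 103 bp

Circular molecule, 4 cuts → 4 fragments:
  217 − 56 = 161 bp
  962 − 217 = 745 bp
  1240 − 962 = 278 bp
  wrap: 1287 − 1240 + 56 = 103 bp
Sorted largest to smallest: 745, 278, 161, 103 bp.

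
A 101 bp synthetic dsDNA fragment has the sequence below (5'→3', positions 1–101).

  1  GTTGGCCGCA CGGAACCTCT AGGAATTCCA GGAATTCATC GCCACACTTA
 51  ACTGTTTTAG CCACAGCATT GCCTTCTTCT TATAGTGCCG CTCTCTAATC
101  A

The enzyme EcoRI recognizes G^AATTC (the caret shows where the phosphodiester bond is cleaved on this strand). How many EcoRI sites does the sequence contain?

GAATTC occurs starting at positions 23, 32.
EcoRI cuts at 2 sites.

2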